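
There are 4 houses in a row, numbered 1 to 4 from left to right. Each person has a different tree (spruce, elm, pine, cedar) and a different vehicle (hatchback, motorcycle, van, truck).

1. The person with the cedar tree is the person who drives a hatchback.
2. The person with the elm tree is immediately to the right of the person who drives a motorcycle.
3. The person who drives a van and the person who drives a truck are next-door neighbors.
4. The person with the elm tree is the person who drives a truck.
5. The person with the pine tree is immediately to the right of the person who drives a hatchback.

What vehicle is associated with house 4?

The person with the cedar tree is narrowed to house 1 or 2 or 3; consider each.
Placing it in house 2 and house 3 leads to a contradiction, so it's in house 1.
Clue 1: the person who drives a hatchback is in house 1.
From clue 5, the person with the pine tree must be in house 2.
The person with the elm tree is narrowed to house 3 or 4; consider each.
Placing it in house 4 leads to a contradiction, so it's in house 3.
From clue 2, the person who drives a motorcycle must be in house 2.
The person who drives a truck is in house 3 (clue 4).
The only tree still possible for house 4 is spruce.
House 4's vehicle must be van (nothing else left).
So: house 1 = cedar/hatchback, house 2 = pine/motorcycle, house 3 = elm/truck, house 4 = spruce/van.

van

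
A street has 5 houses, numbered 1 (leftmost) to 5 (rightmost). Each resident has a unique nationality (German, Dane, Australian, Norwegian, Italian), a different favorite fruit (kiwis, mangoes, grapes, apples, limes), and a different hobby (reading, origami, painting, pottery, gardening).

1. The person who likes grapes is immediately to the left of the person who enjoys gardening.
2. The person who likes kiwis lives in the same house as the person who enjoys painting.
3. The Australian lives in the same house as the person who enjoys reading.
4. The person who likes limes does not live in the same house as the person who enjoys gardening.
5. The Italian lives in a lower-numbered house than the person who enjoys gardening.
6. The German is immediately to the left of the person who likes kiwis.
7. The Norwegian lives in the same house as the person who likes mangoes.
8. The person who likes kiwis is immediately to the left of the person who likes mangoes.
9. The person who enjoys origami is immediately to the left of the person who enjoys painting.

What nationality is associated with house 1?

German

The German is narrowed to house 1 or 2 or 3; consider each.
Placing it in house 2 and house 3 leads to a contradiction, so it's in house 1.
By clue 6, the person who likes kiwis is in house 2.
From clue 8, the person who likes mangoes must be in house 3.
From clue 2, the person who enjoys painting must be in house 2.
Clue 5 places the person who enjoys gardening in house 5.
The Norwegian is in house 3 (clue 7).
Clue 9 places the person who enjoys origami in house 1.
Clue 1 places the person who likes grapes in house 4.
The Australian is in house 4 (clue 3).
From clue 3, the person who enjoys reading must be in house 4.
House 2 nationality: only Italian fits.
The only nationality still possible for house 5 is Dane.
House 1's favorite fruit must be limes (nothing else left).
So house 5 gets apples for favorite fruit.
House 3's hobby must be pottery (nothing else left).
So: house 1 = German/limes/origami, house 2 = Italian/kiwis/painting, house 3 = Norwegian/mangoes/pottery, house 4 = Australian/grapes/reading, house 5 = Dane/apples/gardening.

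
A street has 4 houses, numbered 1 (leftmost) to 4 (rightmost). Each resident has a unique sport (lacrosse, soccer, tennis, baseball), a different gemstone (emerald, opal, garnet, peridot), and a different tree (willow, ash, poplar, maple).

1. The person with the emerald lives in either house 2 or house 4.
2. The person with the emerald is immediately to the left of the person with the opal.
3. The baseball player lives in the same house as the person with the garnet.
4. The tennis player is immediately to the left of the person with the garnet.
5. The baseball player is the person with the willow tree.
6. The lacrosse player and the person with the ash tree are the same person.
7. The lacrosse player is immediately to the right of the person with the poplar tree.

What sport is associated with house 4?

The person with the emerald is in house 2 (clue 2).
The person with the opal is in house 3 (clue 2).
That leaves peridot as the gemstone for house 1.
House 4 gemstone: only garnet fits.
By clue 3, the baseball player is in house 4.
From clue 4, the tennis player must be in house 3.
By clue 5, the person with the willow tree is in house 4.
House 1's sport must be soccer (nothing else left).
House 2 sport: only lacrosse fits.
The person with the ash tree is in house 2 (clue 6).
From clue 7, the person with the poplar tree must be in house 1.
House 3's tree must be maple (nothing else left).
So: house 1 = soccer/peridot/poplar, house 2 = lacrosse/emerald/ash, house 3 = tennis/opal/maple, house 4 = baseball/garnet/willow.

baseball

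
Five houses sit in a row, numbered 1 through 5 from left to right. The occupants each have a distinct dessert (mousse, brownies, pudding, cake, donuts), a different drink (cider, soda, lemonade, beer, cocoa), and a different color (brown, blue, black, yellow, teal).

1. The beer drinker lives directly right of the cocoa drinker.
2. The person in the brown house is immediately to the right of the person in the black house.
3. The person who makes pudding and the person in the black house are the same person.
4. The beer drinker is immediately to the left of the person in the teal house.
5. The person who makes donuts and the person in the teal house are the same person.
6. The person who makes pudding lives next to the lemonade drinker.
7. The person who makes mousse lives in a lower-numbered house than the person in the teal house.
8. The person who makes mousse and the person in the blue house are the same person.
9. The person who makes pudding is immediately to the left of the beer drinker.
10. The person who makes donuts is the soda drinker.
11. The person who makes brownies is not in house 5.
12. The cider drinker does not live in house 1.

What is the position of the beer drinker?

3

The person who makes donuts is narrowed to house 3 or 4 or 5; consider each.
Placing it in house 3 and house 5 leads to a contradiction, so it's in house 4.
By clue 5, the person in the teal house is in house 4.
From clue 10, the soda drinker must be in house 4.
That leaves cake as the dessert for house 5.
The only drink still possible for house 5 is cider.
House 5 color: only yellow fits.
By clue 4, the beer drinker is in house 3.
The person who makes pudding is in house 2 (clue 9).
From clue 1, the cocoa drinker must be in house 2.
From clue 3, the person in the black house must be in house 2.
By clue 6, the lemonade drinker is in house 1.
The only color still possible for house 1 is blue.
House 3's color must be brown (nothing else left).
The person who makes mousse is in house 1 (clue 8).
The only dessert still possible for house 3 is brownies.
So: house 1 = mousse/lemonade/blue, house 2 = pudding/cocoa/black, house 3 = brownies/beer/brown, house 4 = donuts/soda/teal, house 5 = cake/cider/yellow.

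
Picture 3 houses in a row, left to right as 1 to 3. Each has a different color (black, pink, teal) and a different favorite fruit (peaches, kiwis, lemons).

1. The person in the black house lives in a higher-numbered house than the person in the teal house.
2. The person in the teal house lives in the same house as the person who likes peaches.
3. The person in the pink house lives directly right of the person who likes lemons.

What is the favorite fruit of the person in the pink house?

That leaves teal as the color for house 1.
So house 3 gets kiwis for favorite fruit.
Clue 2: the person who likes peaches is in house 1.
House 2's favorite fruit must be lemons (nothing else left).
By clue 3, the person in the pink house is in house 3.
The only color still possible for house 2 is black.
So: house 1 = teal/peaches, house 2 = black/lemons, house 3 = pink/kiwis.

kiwis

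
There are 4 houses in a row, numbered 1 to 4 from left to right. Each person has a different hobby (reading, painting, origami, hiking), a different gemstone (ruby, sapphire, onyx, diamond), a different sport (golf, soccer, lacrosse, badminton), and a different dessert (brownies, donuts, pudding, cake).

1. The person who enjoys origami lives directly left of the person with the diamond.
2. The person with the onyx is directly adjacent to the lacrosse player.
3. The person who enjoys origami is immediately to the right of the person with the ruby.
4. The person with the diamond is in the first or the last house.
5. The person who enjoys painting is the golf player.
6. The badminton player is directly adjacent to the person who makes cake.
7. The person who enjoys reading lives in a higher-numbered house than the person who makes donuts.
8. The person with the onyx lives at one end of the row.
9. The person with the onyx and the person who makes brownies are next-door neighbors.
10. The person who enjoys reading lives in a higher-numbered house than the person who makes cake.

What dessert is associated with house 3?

From clue 4, the person with the diamond must be in house 4.
So house 3 gets sapphire for gemstone.
That leaves pudding as the dessert for house 4.
Clue 1: the person who enjoys origami is in house 3.
Clue 2: the lacrosse player is in house 2.
From clue 3, the person with the ruby must be in house 2.
Clue 9: the person who makes brownies is in house 2.
The only gemstone still possible for house 1 is onyx.
The badminton player is in house 4 (clue 6).
Clue 6 places the person who makes cake in house 3.
The person who enjoys reading is in house 4 (clue 10).
The only hobby still possible for house 1 is painting.
House 2's hobby must be hiking (nothing else left).
So house 3 gets soccer for sport.
So house 1 gets donuts for dessert.
The only sport still possible for house 1 is golf.
So: house 1 = painting/onyx/golf/donuts, house 2 = hiking/ruby/lacrosse/brownies, house 3 = origami/sapphire/soccer/cake, house 4 = reading/diamond/badminton/pudding.

cake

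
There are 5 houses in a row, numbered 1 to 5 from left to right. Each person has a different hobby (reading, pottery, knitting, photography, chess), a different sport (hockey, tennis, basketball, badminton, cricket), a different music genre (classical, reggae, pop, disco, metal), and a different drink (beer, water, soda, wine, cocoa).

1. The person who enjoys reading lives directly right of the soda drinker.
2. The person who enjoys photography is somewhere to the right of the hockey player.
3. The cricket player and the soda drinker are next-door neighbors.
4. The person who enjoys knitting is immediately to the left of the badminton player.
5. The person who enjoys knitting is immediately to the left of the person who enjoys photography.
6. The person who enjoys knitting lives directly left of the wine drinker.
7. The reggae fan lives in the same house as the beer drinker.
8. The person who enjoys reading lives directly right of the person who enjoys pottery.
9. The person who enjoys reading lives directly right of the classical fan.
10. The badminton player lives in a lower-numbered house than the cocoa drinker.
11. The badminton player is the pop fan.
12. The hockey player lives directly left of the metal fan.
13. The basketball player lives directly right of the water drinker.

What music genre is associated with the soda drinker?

The person who enjoys knitting is narrowed to house 1 or 2 or 3; consider each.
Placing it in house 1 and house 2 leads to a contradiction, so it's in house 3.
Clue 4: the badminton player is in house 4.
The person who enjoys photography is in house 4 (clue 5).
By clue 6, the wine drinker is in house 4.
From clue 10, the cocoa drinker must be in house 5.
From clue 11, the pop fan must be in house 4.
The person who enjoys reading is in house 2 (clue 1).
Clue 1 places the soda drinker in house 1.
Clue 3 places the cricket player in house 2.
From clue 8, the person who enjoys pottery must be in house 1.
Clue 9: the classical fan is in house 1.
House 5's hobby must be chess (nothing else left).
So house 5 gets tennis for sport.
That leaves disco as the music genre for house 5.
That leaves beer as the drink for house 3.
Clue 7: the reggae fan is in house 3.
By clue 12, the metal fan is in house 2.
The only sport still possible for house 1 is hockey.
So house 3 gets basketball for sport.
The only drink still possible for house 2 is water.
So: house 1 = pottery/hockey/classical/soda, house 2 = reading/cricket/metal/water, house 3 = knitting/basketball/reggae/beer, house 4 = photography/badminton/pop/wine, house 5 = chess/tennis/disco/cocoa.

classical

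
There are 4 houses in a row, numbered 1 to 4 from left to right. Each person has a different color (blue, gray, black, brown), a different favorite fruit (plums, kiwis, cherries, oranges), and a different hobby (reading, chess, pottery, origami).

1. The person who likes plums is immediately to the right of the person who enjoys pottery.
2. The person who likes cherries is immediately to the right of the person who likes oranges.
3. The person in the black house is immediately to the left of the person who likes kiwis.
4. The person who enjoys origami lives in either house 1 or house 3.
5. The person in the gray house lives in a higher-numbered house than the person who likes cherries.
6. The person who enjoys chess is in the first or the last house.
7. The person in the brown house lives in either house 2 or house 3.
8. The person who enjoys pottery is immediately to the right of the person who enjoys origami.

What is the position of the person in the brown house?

2

Clue 8: the person who enjoys pottery is in house 2.
The person who enjoys origami is in house 1 (clue 8).
That leaves oranges as the favorite fruit for house 1.
The only hobby still possible for house 3 is reading.
The only hobby still possible for house 4 is chess.
By clue 1, the person who likes plums is in house 3.
Clue 2: the person who likes cherries is in house 2.
House 4 favorite fruit: only kiwis fits.
By clue 3, the person in the black house is in house 3.
That leaves blue as the color for house 1.
House 2's color must be brown (nothing else left).
So house 4 gets gray for color.
So: house 1 = blue/oranges/origami, house 2 = brown/cherries/pottery, house 3 = black/plums/reading, house 4 = gray/kiwis/chess.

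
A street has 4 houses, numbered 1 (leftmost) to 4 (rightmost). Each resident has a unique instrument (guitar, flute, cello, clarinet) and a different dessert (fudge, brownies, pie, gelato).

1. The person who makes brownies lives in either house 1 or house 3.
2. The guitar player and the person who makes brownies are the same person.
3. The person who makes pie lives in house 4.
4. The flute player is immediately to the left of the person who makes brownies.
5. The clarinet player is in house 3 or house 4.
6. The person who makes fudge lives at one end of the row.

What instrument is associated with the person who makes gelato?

flute

Clue 3: the person who makes pie is in house 4.
The flute player is in house 2 (clue 4).
From clue 4, the person who makes brownies must be in house 3.
So house 2 gets gelato for dessert.
Clue 2: the guitar player is in house 3.
House 1 instrument: only cello fits.
That leaves clarinet as the instrument for house 4.
So house 1 gets fudge for dessert.
So: house 1 = cello/fudge, house 2 = flute/gelato, house 3 = guitar/brownies, house 4 = clarinet/pie.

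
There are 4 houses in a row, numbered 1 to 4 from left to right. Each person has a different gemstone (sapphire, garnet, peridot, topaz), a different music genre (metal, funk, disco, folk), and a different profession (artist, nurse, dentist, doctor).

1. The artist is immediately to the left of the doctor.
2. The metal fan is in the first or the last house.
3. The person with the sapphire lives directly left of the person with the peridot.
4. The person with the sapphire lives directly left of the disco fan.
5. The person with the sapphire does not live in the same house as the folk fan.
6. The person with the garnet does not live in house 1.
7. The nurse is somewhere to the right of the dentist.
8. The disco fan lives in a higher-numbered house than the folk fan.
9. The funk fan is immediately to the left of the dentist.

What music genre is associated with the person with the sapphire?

funk

House 1 profession: only artist fits.
By clue 1, the doctor is in house 2.
House 4's profession must be nurse (nothing else left).
Clue 9 places the funk fan in house 2.
So house 3 gets dentist for profession.
So house 1 gets topaz for gemstone.
The person with the peridot is narrowed to house 3 or 4; consider each.
Placing it in house 4 leads to a contradiction, so it's in house 3.
Clue 3 places the person with the sapphire in house 2.
By clue 4, the disco fan is in house 3.
From clue 8, the folk fan must be in house 1.
So house 4 gets garnet for gemstone.
So house 4 gets metal for music genre.
So: house 1 = topaz/folk/artist, house 2 = sapphire/funk/doctor, house 3 = peridot/disco/dentist, house 4 = garnet/metal/nurse.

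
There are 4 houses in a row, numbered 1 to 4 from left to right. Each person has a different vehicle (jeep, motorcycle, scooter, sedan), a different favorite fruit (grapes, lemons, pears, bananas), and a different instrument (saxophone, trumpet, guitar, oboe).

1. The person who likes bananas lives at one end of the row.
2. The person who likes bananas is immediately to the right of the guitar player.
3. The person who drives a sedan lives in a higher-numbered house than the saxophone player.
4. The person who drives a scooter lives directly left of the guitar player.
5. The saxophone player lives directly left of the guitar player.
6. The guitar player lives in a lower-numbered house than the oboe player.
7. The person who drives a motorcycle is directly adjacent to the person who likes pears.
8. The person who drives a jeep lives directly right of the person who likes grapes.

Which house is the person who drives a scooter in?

2

From clue 2, the person who likes bananas must be in house 4.
The guitar player is in house 3 (clue 2).
The person who drives a scooter is in house 2 (clue 4).
Clue 5: the saxophone player is in house 2.
Clue 6 places the oboe player in house 4.
That leaves motorcycle as the vehicle for house 1.
House 1 instrument: only trumpet fits.
From clue 7, the person who likes pears must be in house 2.
House 1's favorite fruit must be lemons (nothing else left).
House 3 favorite fruit: only grapes fits.
By clue 8, the person who drives a jeep is in house 4.
The only vehicle still possible for house 3 is sedan.
So: house 1 = motorcycle/lemons/trumpet, house 2 = scooter/pears/saxophone, house 3 = sedan/grapes/guitar, house 4 = jeep/bananas/oboe.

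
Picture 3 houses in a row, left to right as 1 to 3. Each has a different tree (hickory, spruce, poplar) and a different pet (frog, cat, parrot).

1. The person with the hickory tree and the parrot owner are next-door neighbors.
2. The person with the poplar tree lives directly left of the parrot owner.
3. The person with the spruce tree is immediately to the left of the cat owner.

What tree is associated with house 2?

The only tree still possible for house 3 is hickory.
The only pet still possible for house 1 is frog.
Clue 1: the parrot owner is in house 2.
The person with the poplar tree is in house 1 (clue 2).
House 2 tree: only spruce fits.
House 3 pet: only cat fits.
So: house 1 = poplar/frog, house 2 = spruce/parrot, house 3 = hickory/cat.

spruce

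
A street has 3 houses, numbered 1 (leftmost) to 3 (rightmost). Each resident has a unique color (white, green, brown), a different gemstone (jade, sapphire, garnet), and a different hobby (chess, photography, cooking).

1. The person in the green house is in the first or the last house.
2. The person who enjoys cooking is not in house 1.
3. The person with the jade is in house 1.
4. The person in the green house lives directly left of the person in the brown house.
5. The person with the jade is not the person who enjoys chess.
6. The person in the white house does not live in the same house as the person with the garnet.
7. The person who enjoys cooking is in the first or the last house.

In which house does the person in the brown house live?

2

Clue 3: the person with the jade is in house 1.
Clue 4 places the person in the green house in house 1.
The person in the brown house is in house 2 (clue 4).
Clue 7: the person who enjoys cooking is in house 3.
So house 3 gets white for color.
So house 1 gets photography for hobby.
House 2's hobby must be chess (nothing else left).
The person with the garnet is in house 2 (clue 6).
House 3 gemstone: only sapphire fits.
So: house 1 = green/jade/photography, house 2 = brown/garnet/chess, house 3 = white/sapphire/cooking.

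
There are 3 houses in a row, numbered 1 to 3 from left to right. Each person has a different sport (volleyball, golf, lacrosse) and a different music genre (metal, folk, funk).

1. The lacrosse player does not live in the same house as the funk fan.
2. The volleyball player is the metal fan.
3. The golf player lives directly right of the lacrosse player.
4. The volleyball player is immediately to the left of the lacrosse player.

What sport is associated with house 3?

The volleyball player is in house 1 (clue 4).
Clue 4 places the lacrosse player in house 2.
House 3 sport: only golf fits.
By clue 2, the metal fan is in house 1.
That leaves folk as the music genre for house 2.
The only music genre still possible for house 3 is funk.
So: house 1 = volleyball/metal, house 2 = lacrosse/folk, house 3 = golf/funk.

golf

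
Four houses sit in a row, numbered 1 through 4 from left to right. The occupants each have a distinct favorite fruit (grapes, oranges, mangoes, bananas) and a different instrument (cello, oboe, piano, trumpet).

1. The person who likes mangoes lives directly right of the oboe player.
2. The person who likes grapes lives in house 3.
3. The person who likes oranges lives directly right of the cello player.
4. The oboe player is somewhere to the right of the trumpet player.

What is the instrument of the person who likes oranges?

Clue 2 places the person who likes grapes in house 3.
House 1 favorite fruit: only bananas fits.
So house 4 gets piano for instrument.
Clue 1 places the person who likes mangoes in house 4.
From clue 1, the oboe player must be in house 3.
House 2's favorite fruit must be oranges (nothing else left).
That leaves trumpet as the instrument for house 2.
The only instrument still possible for house 1 is cello.
So: house 1 = bananas/cello, house 2 = oranges/trumpet, house 3 = grapes/oboe, house 4 = mangoes/piano.

trumpet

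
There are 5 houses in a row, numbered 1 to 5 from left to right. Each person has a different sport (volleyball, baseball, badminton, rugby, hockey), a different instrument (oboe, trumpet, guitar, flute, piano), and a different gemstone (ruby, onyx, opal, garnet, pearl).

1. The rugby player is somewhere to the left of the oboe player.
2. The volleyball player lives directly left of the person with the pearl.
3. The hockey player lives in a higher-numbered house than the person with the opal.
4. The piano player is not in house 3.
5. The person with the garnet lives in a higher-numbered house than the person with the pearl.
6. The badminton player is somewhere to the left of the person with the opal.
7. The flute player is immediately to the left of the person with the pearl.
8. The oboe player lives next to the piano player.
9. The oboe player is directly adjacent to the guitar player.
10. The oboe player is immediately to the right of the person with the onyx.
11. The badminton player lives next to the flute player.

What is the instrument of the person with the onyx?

guitar

The badminton player is narrowed to house 1 or 2 or 3; consider each.
Placing it in house 1 and house 3 leads to a contradiction, so it's in house 2.
The hockey player is narrowed to house 4 or 5; consider each.
Placing it in house 4 leads to a contradiction, so it's in house 5.
The volleyball player is narrowed to house 1 or 3; consider each.
Placing it in house 3 leads to a contradiction, so it's in house 1.
Clue 2: the person with the pearl is in house 2.
From clue 7, the flute player must be in house 1.
House 2 instrument: only trumpet fits.
That leaves guitar as the instrument for house 3.
So house 1 gets ruby for gemstone.
The only gemstone still possible for house 5 is garnet.
Clue 9 places the oboe player in house 4.
The person with the onyx is in house 3 (clue 10).
That leaves piano as the instrument for house 5.
The only gemstone still possible for house 4 is opal.
The rugby player is in house 3 (clue 1).
That leaves baseball as the sport for house 4.
So: house 1 = volleyball/flute/ruby, house 2 = badminton/trumpet/pearl, house 3 = rugby/guitar/onyx, house 4 = baseball/oboe/opal, house 5 = hockey/piano/garnet.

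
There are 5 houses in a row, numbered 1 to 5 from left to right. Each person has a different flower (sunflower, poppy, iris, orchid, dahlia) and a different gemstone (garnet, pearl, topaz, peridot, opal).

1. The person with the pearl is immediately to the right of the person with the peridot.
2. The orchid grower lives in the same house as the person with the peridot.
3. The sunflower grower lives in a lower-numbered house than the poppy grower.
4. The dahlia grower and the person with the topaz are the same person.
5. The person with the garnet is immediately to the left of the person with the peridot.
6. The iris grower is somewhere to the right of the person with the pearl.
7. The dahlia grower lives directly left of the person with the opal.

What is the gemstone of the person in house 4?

topaz

House 5's gemstone must be opal (nothing else left).
Clue 7 places the dahlia grower in house 4.
So house 1 gets sunflower for flower.
By clue 4, the person with the topaz is in house 4.
So house 5 gets iris for flower.
House 1 gemstone: only garnet fits.
So house 2 gets peridot for gemstone.
The only gemstone still possible for house 3 is pearl.
Clue 2: the orchid grower is in house 2.
House 3's flower must be poppy (nothing else left).
So: house 1 = sunflower/garnet, house 2 = orchid/peridot, house 3 = poppy/pearl, house 4 = dahlia/topaz, house 5 = iris/opal.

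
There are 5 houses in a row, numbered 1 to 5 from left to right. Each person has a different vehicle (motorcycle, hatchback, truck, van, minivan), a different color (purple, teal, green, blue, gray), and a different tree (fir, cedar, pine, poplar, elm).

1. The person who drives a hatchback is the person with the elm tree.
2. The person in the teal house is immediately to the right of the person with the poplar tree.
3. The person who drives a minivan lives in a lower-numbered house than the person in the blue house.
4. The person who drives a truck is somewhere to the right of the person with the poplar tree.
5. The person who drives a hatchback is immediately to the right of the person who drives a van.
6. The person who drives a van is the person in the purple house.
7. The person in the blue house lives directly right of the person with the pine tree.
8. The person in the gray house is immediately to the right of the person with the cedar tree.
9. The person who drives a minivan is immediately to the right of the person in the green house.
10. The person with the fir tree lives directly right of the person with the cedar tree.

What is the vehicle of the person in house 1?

motorcycle

The person who drives a minivan is narrowed to house 2 or 3 or 4; consider each.
Placing it in house 3 and house 4 leads to a contradiction, so it's in house 2.
Clue 9 places the person in the green house in house 1.
House 1's vehicle must be motorcycle (nothing else left).
The person who drives a hatchback is narrowed to house 4 or 5; consider each.
Placing it in house 4 leads to a contradiction, so it's in house 5.
From clue 1, the person with the elm tree must be in house 5.
The person who drives a van is in house 4 (clue 5).
From clue 6, the person in the purple house must be in house 4.
So house 3 gets truck for vehicle.
So house 3 gets fir for tree.
So house 4 gets pine for tree.
The person in the blue house is in house 5 (clue 7).
The person with the cedar tree is in house 2 (clue 10).
So house 1 gets poplar for tree.
By clue 2, the person in the teal house is in house 2.
From clue 8, the person in the gray house must be in house 3.
So: house 1 = motorcycle/green/poplar, house 2 = minivan/teal/cedar, house 3 = truck/gray/fir, house 4 = van/purple/pine, house 5 = hatchback/blue/elm.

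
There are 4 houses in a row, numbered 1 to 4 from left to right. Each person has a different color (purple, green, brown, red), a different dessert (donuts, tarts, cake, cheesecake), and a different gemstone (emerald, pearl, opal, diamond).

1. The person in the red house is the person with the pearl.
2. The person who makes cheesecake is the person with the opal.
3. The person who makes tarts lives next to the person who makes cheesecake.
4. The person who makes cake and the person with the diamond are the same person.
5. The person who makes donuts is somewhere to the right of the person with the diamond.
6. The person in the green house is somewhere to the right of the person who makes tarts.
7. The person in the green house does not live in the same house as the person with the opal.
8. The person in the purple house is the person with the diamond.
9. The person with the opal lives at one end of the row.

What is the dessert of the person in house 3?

cake

The person in the green house is narrowed to house 3 or 4; consider each.
Placing it in house 3 leads to a contradiction, so it's in house 4.
The person with the opal is in house 1 (clue 7).
From clue 2, the person who makes cheesecake must be in house 1.
Clue 3 places the person who makes tarts in house 2.
That leaves brown as the color for house 1.
The only dessert still possible for house 3 is cake.
That leaves donuts as the dessert for house 4.
That leaves emerald as the gemstone for house 4.
By clue 4, the person with the diamond is in house 3.
Clue 8 places the person in the purple house in house 3.
That leaves red as the color for house 2.
The only gemstone still possible for house 2 is pearl.
So: house 1 = brown/cheesecake/opal, house 2 = red/tarts/pearl, house 3 = purple/cake/diamond, house 4 = green/donuts/emerald.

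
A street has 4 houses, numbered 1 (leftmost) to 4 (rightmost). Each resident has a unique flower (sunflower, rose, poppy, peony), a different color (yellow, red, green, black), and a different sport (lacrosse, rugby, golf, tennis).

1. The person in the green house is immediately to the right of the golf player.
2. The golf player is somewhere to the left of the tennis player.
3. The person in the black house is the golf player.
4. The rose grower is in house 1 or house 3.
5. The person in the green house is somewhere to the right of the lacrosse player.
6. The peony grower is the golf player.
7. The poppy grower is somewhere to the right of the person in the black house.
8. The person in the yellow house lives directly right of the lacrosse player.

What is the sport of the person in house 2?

The rose grower is narrowed to house 1 or 3; consider each.
Placing it in house 3 leads to a contradiction, so it's in house 1.
House 1's color must be red (nothing else left).
The peony grower is narrowed to house 2 or 3; consider each.
Placing it in house 2 leads to a contradiction, so it's in house 3.
Clue 6: the golf player is in house 3.
House 2's flower must be sunflower (nothing else left).
So house 4 gets poppy for flower.
That leaves tennis as the sport for house 4.
The person in the green house is in house 4 (clue 1).
By clue 3, the person in the black house is in house 3.
House 2's color must be yellow (nothing else left).
Clue 8 places the lacrosse player in house 1.
House 2's sport must be rugby (nothing else left).
So: house 1 = rose/red/lacrosse, house 2 = sunflower/yellow/rugby, house 3 = peony/black/golf, house 4 = poppy/green/tennis.

rugby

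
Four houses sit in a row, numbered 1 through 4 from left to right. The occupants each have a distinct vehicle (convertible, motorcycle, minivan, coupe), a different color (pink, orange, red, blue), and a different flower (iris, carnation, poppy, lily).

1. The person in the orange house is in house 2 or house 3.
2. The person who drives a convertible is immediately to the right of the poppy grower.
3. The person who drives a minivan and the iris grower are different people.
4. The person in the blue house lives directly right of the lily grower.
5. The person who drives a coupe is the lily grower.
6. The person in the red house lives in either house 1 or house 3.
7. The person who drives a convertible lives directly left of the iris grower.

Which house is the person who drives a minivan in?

The person who drives a convertible is narrowed to house 2 or 3; consider each.
Placing it in house 2 leads to a contradiction, so it's in house 3.
Clue 2 places the poppy grower in house 2.
Clue 7 places the iris grower in house 4.
From clue 5, the person who drives a coupe must be in house 1.
From clue 5, the lily grower must be in house 1.
House 4's vehicle must be motorcycle (nothing else left).
House 3 flower: only carnation fits.
The person in the blue house is in house 2 (clue 4).
House 2 vehicle: only minivan fits.
That leaves pink as the color for house 4.
House 1's color must be red (nothing else left).
That leaves orange as the color for house 3.
So: house 1 = coupe/red/lily, house 2 = minivan/blue/poppy, house 3 = convertible/orange/carnation, house 4 = motorcycle/pink/iris.

2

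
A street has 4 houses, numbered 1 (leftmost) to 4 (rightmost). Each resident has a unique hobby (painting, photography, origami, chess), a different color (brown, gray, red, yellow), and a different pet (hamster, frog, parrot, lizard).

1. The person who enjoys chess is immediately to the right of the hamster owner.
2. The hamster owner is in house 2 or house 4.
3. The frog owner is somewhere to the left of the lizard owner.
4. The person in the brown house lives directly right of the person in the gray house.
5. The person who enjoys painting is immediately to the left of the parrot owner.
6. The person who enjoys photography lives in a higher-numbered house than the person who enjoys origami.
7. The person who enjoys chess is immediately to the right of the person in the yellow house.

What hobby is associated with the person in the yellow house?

From clue 2, the hamster owner must be in house 2.
House 1 pet: only frog fits.
Clue 1: the person who enjoys chess is in house 3.
By clue 7, the person in the yellow house is in house 2.
The only hobby still possible for house 1 is origami.
That leaves photography as the hobby for house 4.
The person in the brown house is in house 4 (clue 4).
By clue 4, the person in the gray house is in house 3.
Clue 5 places the parrot owner in house 3.
The only hobby still possible for house 2 is painting.
So house 1 gets red for color.
That leaves lizard as the pet for house 4.
So: house 1 = origami/red/frog, house 2 = painting/yellow/hamster, house 3 = chess/gray/parrot, house 4 = photography/brown/lizard.

painting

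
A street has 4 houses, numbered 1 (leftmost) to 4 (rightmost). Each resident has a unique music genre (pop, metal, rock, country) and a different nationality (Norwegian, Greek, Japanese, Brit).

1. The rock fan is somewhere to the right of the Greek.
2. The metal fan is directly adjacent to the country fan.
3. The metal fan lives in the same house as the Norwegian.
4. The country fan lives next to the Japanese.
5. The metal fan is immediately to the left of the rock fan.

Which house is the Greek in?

The metal fan is narrowed to house 1 or 2 or 3; consider each.
Placing it in house 1 and house 2 leads to a contradiction, so it's in house 3.
Clue 3 places the Norwegian in house 3.
From clue 5, the rock fan must be in house 4.
House 1's music genre must be pop (nothing else left).
House 2 music genre: only country fits.
So house 1 gets Japanese for nationality.
The only nationality still possible for house 4 is Brit.
That leaves Greek as the nationality for house 2.
So: house 1 = pop/Japanese, house 2 = country/Greek, house 3 = metal/Norwegian, house 4 = rock/Brit.

2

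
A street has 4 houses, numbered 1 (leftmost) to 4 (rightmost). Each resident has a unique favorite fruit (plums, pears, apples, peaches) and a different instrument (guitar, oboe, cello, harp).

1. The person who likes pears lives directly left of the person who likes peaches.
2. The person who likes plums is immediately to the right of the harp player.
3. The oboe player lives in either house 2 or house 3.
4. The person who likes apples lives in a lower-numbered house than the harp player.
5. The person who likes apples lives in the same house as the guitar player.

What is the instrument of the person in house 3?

harp

House 4 instrument: only cello fits.
The only instrument still possible for house 1 is guitar.
The person who likes apples is in house 1 (clue 5).
House 2's favorite fruit must be pears (nothing else left).
Clue 1: the person who likes peaches is in house 3.
House 4's favorite fruit must be plums (nothing else left).
Clue 2: the harp player is in house 3.
So house 2 gets oboe for instrument.
So: house 1 = apples/guitar, house 2 = pears/oboe, house 3 = peaches/harp, house 4 = plums/cello.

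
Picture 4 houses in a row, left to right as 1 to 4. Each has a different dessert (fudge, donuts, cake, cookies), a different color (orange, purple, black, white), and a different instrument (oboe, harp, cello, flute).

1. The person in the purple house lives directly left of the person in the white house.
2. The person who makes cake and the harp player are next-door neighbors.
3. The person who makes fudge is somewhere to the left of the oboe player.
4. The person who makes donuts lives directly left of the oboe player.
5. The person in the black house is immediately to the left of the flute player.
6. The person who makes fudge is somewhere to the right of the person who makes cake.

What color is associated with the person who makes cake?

orange

The only dessert still possible for house 4 is cookies.
So house 1 gets cake for dessert.
Clue 2: the harp player is in house 2.
The only instrument still possible for house 1 is cello.
The person who makes donuts is narrowed to house 2 or 3; consider each.
Placing it in house 2 leads to a contradiction, so it's in house 3.
From clue 4, the oboe player must be in house 4.
That leaves fudge as the dessert for house 2.
The only instrument still possible for house 3 is flute.
From clue 5, the person in the black house must be in house 2.
By clue 1, the person in the purple house is in house 3.
The person in the white house is in house 4 (clue 1).
House 1 color: only orange fits.
So: house 1 = cake/orange/cello, house 2 = fudge/black/harp, house 3 = donuts/purple/flute, house 4 = cookies/white/oboe.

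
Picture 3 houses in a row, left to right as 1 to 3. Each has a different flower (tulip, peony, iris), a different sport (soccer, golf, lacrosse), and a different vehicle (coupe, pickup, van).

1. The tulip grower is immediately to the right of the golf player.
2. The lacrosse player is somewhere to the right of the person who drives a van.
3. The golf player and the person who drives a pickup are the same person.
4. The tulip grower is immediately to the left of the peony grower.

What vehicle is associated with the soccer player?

van

By clue 4, the tulip grower is in house 2.
By clue 4, the peony grower is in house 3.
House 1 flower: only iris fits.
That leaves coupe as the vehicle for house 3.
Clue 1: the golf player is in house 1.
By clue 3, the person who drives a pickup is in house 1.
That leaves van as the vehicle for house 2.
From clue 2, the lacrosse player must be in house 3.
House 2 sport: only soccer fits.
So: house 1 = iris/golf/pickup, house 2 = tulip/soccer/van, house 3 = peony/lacrosse/coupe.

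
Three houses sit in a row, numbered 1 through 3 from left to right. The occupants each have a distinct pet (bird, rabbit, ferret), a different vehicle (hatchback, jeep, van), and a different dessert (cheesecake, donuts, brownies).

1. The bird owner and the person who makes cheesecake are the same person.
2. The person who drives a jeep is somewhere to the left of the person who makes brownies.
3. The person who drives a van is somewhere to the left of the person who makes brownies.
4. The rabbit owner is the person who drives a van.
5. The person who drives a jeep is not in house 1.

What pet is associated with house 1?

From clue 5, the person who drives a jeep must be in house 2.
The only vehicle still possible for house 1 is van.
House 3 vehicle: only hatchback fits.
Clue 2: the person who makes brownies is in house 3.
The rabbit owner is in house 1 (clue 4).
Clue 1: the bird owner is in house 2.
Clue 1 places the person who makes cheesecake in house 2.
House 3 pet: only ferret fits.
So house 1 gets donuts for dessert.
So: house 1 = rabbit/van/donuts, house 2 = bird/jeep/cheesecake, house 3 = ferret/hatchback/brownies.

rabbit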